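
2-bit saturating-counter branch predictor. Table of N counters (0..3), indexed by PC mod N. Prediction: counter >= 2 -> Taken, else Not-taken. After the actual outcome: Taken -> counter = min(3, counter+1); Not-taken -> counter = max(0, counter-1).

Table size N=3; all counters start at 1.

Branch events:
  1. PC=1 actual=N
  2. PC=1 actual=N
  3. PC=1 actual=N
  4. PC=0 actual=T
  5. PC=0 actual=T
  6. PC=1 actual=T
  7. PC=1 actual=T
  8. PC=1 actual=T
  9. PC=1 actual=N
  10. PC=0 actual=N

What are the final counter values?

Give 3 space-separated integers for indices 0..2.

Ev 1: PC=1 idx=1 pred=N actual=N -> ctr[1]=0
Ev 2: PC=1 idx=1 pred=N actual=N -> ctr[1]=0
Ev 3: PC=1 idx=1 pred=N actual=N -> ctr[1]=0
Ev 4: PC=0 idx=0 pred=N actual=T -> ctr[0]=2
Ev 5: PC=0 idx=0 pred=T actual=T -> ctr[0]=3
Ev 6: PC=1 idx=1 pred=N actual=T -> ctr[1]=1
Ev 7: PC=1 idx=1 pred=N actual=T -> ctr[1]=2
Ev 8: PC=1 idx=1 pred=T actual=T -> ctr[1]=3
Ev 9: PC=1 idx=1 pred=T actual=N -> ctr[1]=2
Ev 10: PC=0 idx=0 pred=T actual=N -> ctr[0]=2

Answer: 2 2 1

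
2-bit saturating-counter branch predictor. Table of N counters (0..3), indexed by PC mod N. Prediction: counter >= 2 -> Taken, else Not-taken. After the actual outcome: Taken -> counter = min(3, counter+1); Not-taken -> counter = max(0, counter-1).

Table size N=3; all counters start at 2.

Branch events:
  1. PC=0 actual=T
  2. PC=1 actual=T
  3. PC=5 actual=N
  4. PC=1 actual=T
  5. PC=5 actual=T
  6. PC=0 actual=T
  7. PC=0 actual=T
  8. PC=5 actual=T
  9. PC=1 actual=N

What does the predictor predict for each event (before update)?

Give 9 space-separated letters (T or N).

Ev 1: PC=0 idx=0 pred=T actual=T -> ctr[0]=3
Ev 2: PC=1 idx=1 pred=T actual=T -> ctr[1]=3
Ev 3: PC=5 idx=2 pred=T actual=N -> ctr[2]=1
Ev 4: PC=1 idx=1 pred=T actual=T -> ctr[1]=3
Ev 5: PC=5 idx=2 pred=N actual=T -> ctr[2]=2
Ev 6: PC=0 idx=0 pred=T actual=T -> ctr[0]=3
Ev 7: PC=0 idx=0 pred=T actual=T -> ctr[0]=3
Ev 8: PC=5 idx=2 pred=T actual=T -> ctr[2]=3
Ev 9: PC=1 idx=1 pred=T actual=N -> ctr[1]=2

Answer: T T T T N T T T T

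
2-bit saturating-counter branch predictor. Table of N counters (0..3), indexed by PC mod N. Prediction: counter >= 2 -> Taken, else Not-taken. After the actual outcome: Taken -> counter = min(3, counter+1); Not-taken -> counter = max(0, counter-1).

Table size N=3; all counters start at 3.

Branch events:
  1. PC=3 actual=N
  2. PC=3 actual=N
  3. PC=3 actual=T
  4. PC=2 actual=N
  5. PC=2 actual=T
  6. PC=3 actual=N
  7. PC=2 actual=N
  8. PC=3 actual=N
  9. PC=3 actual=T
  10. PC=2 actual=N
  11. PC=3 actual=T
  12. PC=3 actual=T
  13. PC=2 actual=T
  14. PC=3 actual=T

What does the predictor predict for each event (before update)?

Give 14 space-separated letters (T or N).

Answer: T T N T T T T N N T N T N T

Derivation:
Ev 1: PC=3 idx=0 pred=T actual=N -> ctr[0]=2
Ev 2: PC=3 idx=0 pred=T actual=N -> ctr[0]=1
Ev 3: PC=3 idx=0 pred=N actual=T -> ctr[0]=2
Ev 4: PC=2 idx=2 pred=T actual=N -> ctr[2]=2
Ev 5: PC=2 idx=2 pred=T actual=T -> ctr[2]=3
Ev 6: PC=3 idx=0 pred=T actual=N -> ctr[0]=1
Ev 7: PC=2 idx=2 pred=T actual=N -> ctr[2]=2
Ev 8: PC=3 idx=0 pred=N actual=N -> ctr[0]=0
Ev 9: PC=3 idx=0 pred=N actual=T -> ctr[0]=1
Ev 10: PC=2 idx=2 pred=T actual=N -> ctr[2]=1
Ev 11: PC=3 idx=0 pred=N actual=T -> ctr[0]=2
Ev 12: PC=3 idx=0 pred=T actual=T -> ctr[0]=3
Ev 13: PC=2 idx=2 pred=N actual=T -> ctr[2]=2
Ev 14: PC=3 idx=0 pred=T actual=T -> ctr[0]=3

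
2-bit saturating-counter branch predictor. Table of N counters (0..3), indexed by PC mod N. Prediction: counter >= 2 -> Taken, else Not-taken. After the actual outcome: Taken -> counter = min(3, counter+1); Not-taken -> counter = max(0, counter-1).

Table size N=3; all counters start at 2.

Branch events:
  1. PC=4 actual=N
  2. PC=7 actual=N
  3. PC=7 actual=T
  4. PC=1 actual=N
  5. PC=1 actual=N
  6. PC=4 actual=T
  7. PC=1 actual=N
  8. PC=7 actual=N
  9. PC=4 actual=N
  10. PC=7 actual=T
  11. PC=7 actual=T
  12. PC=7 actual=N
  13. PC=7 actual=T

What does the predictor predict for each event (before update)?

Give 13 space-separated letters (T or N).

Answer: T N N N N N N N N N N T N

Derivation:
Ev 1: PC=4 idx=1 pred=T actual=N -> ctr[1]=1
Ev 2: PC=7 idx=1 pred=N actual=N -> ctr[1]=0
Ev 3: PC=7 idx=1 pred=N actual=T -> ctr[1]=1
Ev 4: PC=1 idx=1 pred=N actual=N -> ctr[1]=0
Ev 5: PC=1 idx=1 pred=N actual=N -> ctr[1]=0
Ev 6: PC=4 idx=1 pred=N actual=T -> ctr[1]=1
Ev 7: PC=1 idx=1 pred=N actual=N -> ctr[1]=0
Ev 8: PC=7 idx=1 pred=N actual=N -> ctr[1]=0
Ev 9: PC=4 idx=1 pred=N actual=N -> ctr[1]=0
Ev 10: PC=7 idx=1 pred=N actual=T -> ctr[1]=1
Ev 11: PC=7 idx=1 pred=N actual=T -> ctr[1]=2
Ev 12: PC=7 idx=1 pred=T actual=N -> ctr[1]=1
Ev 13: PC=7 idx=1 pred=N actual=T -> ctr[1]=2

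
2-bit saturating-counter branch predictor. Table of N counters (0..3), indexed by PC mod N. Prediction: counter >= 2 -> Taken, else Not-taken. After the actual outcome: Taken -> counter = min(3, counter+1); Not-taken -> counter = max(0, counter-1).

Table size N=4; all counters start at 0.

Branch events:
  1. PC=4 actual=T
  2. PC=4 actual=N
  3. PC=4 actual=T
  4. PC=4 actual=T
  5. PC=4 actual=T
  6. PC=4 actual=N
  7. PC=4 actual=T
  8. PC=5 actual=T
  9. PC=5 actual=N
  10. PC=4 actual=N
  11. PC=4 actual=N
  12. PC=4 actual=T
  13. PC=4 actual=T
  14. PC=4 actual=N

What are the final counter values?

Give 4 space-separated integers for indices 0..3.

Ev 1: PC=4 idx=0 pred=N actual=T -> ctr[0]=1
Ev 2: PC=4 idx=0 pred=N actual=N -> ctr[0]=0
Ev 3: PC=4 idx=0 pred=N actual=T -> ctr[0]=1
Ev 4: PC=4 idx=0 pred=N actual=T -> ctr[0]=2
Ev 5: PC=4 idx=0 pred=T actual=T -> ctr[0]=3
Ev 6: PC=4 idx=0 pred=T actual=N -> ctr[0]=2
Ev 7: PC=4 idx=0 pred=T actual=T -> ctr[0]=3
Ev 8: PC=5 idx=1 pred=N actual=T -> ctr[1]=1
Ev 9: PC=5 idx=1 pred=N actual=N -> ctr[1]=0
Ev 10: PC=4 idx=0 pred=T actual=N -> ctr[0]=2
Ev 11: PC=4 idx=0 pred=T actual=N -> ctr[0]=1
Ev 12: PC=4 idx=0 pred=N actual=T -> ctr[0]=2
Ev 13: PC=4 idx=0 pred=T actual=T -> ctr[0]=3
Ev 14: PC=4 idx=0 pred=T actual=N -> ctr[0]=2

Answer: 2 0 0 0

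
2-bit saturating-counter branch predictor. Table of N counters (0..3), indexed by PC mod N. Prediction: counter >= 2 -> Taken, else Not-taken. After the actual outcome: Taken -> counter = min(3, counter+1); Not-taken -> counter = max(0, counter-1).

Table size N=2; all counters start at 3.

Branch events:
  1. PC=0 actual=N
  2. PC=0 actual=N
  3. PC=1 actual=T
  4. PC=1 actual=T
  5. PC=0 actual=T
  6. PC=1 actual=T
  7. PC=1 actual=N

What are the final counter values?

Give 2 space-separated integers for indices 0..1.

Answer: 2 2

Derivation:
Ev 1: PC=0 idx=0 pred=T actual=N -> ctr[0]=2
Ev 2: PC=0 idx=0 pred=T actual=N -> ctr[0]=1
Ev 3: PC=1 idx=1 pred=T actual=T -> ctr[1]=3
Ev 4: PC=1 idx=1 pred=T actual=T -> ctr[1]=3
Ev 5: PC=0 idx=0 pred=N actual=T -> ctr[0]=2
Ev 6: PC=1 idx=1 pred=T actual=T -> ctr[1]=3
Ev 7: PC=1 idx=1 pred=T actual=N -> ctr[1]=2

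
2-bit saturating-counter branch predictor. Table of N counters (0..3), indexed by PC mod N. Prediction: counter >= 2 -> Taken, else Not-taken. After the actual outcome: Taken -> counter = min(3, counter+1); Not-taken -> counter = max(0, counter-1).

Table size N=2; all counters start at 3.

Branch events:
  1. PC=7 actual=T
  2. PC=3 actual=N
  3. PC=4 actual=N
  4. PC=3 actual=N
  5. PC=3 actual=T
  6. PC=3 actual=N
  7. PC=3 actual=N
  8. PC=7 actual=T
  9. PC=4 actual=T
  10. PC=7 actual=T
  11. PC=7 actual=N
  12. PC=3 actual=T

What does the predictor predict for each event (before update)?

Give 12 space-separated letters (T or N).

Answer: T T T T N T N N T N T N

Derivation:
Ev 1: PC=7 idx=1 pred=T actual=T -> ctr[1]=3
Ev 2: PC=3 idx=1 pred=T actual=N -> ctr[1]=2
Ev 3: PC=4 idx=0 pred=T actual=N -> ctr[0]=2
Ev 4: PC=3 idx=1 pred=T actual=N -> ctr[1]=1
Ev 5: PC=3 idx=1 pred=N actual=T -> ctr[1]=2
Ev 6: PC=3 idx=1 pred=T actual=N -> ctr[1]=1
Ev 7: PC=3 idx=1 pred=N actual=N -> ctr[1]=0
Ev 8: PC=7 idx=1 pred=N actual=T -> ctr[1]=1
Ev 9: PC=4 idx=0 pred=T actual=T -> ctr[0]=3
Ev 10: PC=7 idx=1 pred=N actual=T -> ctr[1]=2
Ev 11: PC=7 idx=1 pred=T actual=N -> ctr[1]=1
Ev 12: PC=3 idx=1 pred=N actual=T -> ctr[1]=2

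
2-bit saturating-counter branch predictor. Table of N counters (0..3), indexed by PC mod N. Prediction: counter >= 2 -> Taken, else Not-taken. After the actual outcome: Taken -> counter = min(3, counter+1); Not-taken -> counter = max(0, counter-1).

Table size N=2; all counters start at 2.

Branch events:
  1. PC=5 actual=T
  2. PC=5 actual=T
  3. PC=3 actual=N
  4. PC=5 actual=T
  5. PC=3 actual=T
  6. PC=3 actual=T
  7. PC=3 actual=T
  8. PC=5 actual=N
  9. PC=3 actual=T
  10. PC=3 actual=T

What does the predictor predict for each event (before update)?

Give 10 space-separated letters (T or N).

Ev 1: PC=5 idx=1 pred=T actual=T -> ctr[1]=3
Ev 2: PC=5 idx=1 pred=T actual=T -> ctr[1]=3
Ev 3: PC=3 idx=1 pred=T actual=N -> ctr[1]=2
Ev 4: PC=5 idx=1 pred=T actual=T -> ctr[1]=3
Ev 5: PC=3 idx=1 pred=T actual=T -> ctr[1]=3
Ev 6: PC=3 idx=1 pred=T actual=T -> ctr[1]=3
Ev 7: PC=3 idx=1 pred=T actual=T -> ctr[1]=3
Ev 8: PC=5 idx=1 pred=T actual=N -> ctr[1]=2
Ev 9: PC=3 idx=1 pred=T actual=T -> ctr[1]=3
Ev 10: PC=3 idx=1 pred=T actual=T -> ctr[1]=3

Answer: T T T T T T T T T T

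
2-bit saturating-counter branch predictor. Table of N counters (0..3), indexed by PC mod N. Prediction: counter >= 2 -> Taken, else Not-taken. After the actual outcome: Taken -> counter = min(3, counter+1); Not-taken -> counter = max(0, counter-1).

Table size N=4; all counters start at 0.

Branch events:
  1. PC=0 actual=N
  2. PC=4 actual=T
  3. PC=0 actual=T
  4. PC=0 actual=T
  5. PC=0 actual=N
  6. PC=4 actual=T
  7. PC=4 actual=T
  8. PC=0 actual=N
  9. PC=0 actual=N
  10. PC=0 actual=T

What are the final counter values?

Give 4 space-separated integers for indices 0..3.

Ev 1: PC=0 idx=0 pred=N actual=N -> ctr[0]=0
Ev 2: PC=4 idx=0 pred=N actual=T -> ctr[0]=1
Ev 3: PC=0 idx=0 pred=N actual=T -> ctr[0]=2
Ev 4: PC=0 idx=0 pred=T actual=T -> ctr[0]=3
Ev 5: PC=0 idx=0 pred=T actual=N -> ctr[0]=2
Ev 6: PC=4 idx=0 pred=T actual=T -> ctr[0]=3
Ev 7: PC=4 idx=0 pred=T actual=T -> ctr[0]=3
Ev 8: PC=0 idx=0 pred=T actual=N -> ctr[0]=2
Ev 9: PC=0 idx=0 pred=T actual=N -> ctr[0]=1
Ev 10: PC=0 idx=0 pred=N actual=T -> ctr[0]=2

Answer: 2 0 0 0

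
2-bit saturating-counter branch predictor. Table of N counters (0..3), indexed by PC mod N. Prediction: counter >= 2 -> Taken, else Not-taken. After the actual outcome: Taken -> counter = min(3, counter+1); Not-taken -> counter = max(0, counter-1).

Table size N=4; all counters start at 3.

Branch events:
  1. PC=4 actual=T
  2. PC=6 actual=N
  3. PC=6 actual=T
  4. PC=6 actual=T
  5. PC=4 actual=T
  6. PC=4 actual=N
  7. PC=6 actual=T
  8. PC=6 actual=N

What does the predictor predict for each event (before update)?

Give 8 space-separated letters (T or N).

Ev 1: PC=4 idx=0 pred=T actual=T -> ctr[0]=3
Ev 2: PC=6 idx=2 pred=T actual=N -> ctr[2]=2
Ev 3: PC=6 idx=2 pred=T actual=T -> ctr[2]=3
Ev 4: PC=6 idx=2 pred=T actual=T -> ctr[2]=3
Ev 5: PC=4 idx=0 pred=T actual=T -> ctr[0]=3
Ev 6: PC=4 idx=0 pred=T actual=N -> ctr[0]=2
Ev 7: PC=6 idx=2 pred=T actual=T -> ctr[2]=3
Ev 8: PC=6 idx=2 pred=T actual=N -> ctr[2]=2

Answer: T T T T T T T T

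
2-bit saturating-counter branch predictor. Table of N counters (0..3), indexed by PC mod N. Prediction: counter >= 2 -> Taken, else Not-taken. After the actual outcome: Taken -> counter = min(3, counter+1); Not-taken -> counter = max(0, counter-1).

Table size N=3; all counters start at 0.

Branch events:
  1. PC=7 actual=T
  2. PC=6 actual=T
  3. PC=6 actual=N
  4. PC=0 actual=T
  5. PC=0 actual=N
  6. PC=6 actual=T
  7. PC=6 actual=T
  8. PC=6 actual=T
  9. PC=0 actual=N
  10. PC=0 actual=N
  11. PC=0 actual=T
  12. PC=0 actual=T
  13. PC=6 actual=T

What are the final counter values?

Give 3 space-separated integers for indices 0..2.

Answer: 3 1 0

Derivation:
Ev 1: PC=7 idx=1 pred=N actual=T -> ctr[1]=1
Ev 2: PC=6 idx=0 pred=N actual=T -> ctr[0]=1
Ev 3: PC=6 idx=0 pred=N actual=N -> ctr[0]=0
Ev 4: PC=0 idx=0 pred=N actual=T -> ctr[0]=1
Ev 5: PC=0 idx=0 pred=N actual=N -> ctr[0]=0
Ev 6: PC=6 idx=0 pred=N actual=T -> ctr[0]=1
Ev 7: PC=6 idx=0 pred=N actual=T -> ctr[0]=2
Ev 8: PC=6 idx=0 pred=T actual=T -> ctr[0]=3
Ev 9: PC=0 idx=0 pred=T actual=N -> ctr[0]=2
Ev 10: PC=0 idx=0 pred=T actual=N -> ctr[0]=1
Ev 11: PC=0 idx=0 pred=N actual=T -> ctr[0]=2
Ev 12: PC=0 idx=0 pred=T actual=T -> ctr[0]=3
Ev 13: PC=6 idx=0 pred=T actual=T -> ctr[0]=3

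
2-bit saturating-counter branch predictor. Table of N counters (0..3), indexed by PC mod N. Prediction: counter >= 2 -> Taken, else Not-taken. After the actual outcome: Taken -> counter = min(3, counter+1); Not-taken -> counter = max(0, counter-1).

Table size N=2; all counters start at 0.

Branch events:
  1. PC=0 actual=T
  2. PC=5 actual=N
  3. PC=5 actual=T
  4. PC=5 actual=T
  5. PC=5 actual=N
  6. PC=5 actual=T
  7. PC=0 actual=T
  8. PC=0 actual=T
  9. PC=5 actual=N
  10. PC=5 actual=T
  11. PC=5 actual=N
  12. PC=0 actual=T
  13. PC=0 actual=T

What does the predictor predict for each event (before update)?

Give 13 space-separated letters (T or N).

Ev 1: PC=0 idx=0 pred=N actual=T -> ctr[0]=1
Ev 2: PC=5 idx=1 pred=N actual=N -> ctr[1]=0
Ev 3: PC=5 idx=1 pred=N actual=T -> ctr[1]=1
Ev 4: PC=5 idx=1 pred=N actual=T -> ctr[1]=2
Ev 5: PC=5 idx=1 pred=T actual=N -> ctr[1]=1
Ev 6: PC=5 idx=1 pred=N actual=T -> ctr[1]=2
Ev 7: PC=0 idx=0 pred=N actual=T -> ctr[0]=2
Ev 8: PC=0 idx=0 pred=T actual=T -> ctr[0]=3
Ev 9: PC=5 idx=1 pred=T actual=N -> ctr[1]=1
Ev 10: PC=5 idx=1 pred=N actual=T -> ctr[1]=2
Ev 11: PC=5 idx=1 pred=T actual=N -> ctr[1]=1
Ev 12: PC=0 idx=0 pred=T actual=T -> ctr[0]=3
Ev 13: PC=0 idx=0 pred=T actual=T -> ctr[0]=3

Answer: N N N N T N N T T N T T T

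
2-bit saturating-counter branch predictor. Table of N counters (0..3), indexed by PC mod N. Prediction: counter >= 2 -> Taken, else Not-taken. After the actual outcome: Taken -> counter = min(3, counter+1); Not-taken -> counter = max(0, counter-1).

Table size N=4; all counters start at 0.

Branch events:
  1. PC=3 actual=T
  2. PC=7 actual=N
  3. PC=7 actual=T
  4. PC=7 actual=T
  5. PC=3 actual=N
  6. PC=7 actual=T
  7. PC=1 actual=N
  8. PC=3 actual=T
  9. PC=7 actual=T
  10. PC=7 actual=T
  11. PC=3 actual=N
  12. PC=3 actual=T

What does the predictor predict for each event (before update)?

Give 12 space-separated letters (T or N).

Ev 1: PC=3 idx=3 pred=N actual=T -> ctr[3]=1
Ev 2: PC=7 idx=3 pred=N actual=N -> ctr[3]=0
Ev 3: PC=7 idx=3 pred=N actual=T -> ctr[3]=1
Ev 4: PC=7 idx=3 pred=N actual=T -> ctr[3]=2
Ev 5: PC=3 idx=3 pred=T actual=N -> ctr[3]=1
Ev 6: PC=7 idx=3 pred=N actual=T -> ctr[3]=2
Ev 7: PC=1 idx=1 pred=N actual=N -> ctr[1]=0
Ev 8: PC=3 idx=3 pred=T actual=T -> ctr[3]=3
Ev 9: PC=7 idx=3 pred=T actual=T -> ctr[3]=3
Ev 10: PC=7 idx=3 pred=T actual=T -> ctr[3]=3
Ev 11: PC=3 idx=3 pred=T actual=N -> ctr[3]=2
Ev 12: PC=3 idx=3 pred=T actual=T -> ctr[3]=3

Answer: N N N N T N N T T T T T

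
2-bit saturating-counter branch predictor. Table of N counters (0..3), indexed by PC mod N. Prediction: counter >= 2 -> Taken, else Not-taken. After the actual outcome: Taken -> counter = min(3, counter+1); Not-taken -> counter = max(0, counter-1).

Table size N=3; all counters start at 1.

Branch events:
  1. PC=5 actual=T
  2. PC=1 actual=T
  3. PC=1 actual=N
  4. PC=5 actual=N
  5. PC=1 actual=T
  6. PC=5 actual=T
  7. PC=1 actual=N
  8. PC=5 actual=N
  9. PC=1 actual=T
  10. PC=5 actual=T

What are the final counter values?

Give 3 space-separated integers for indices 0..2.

Ev 1: PC=5 idx=2 pred=N actual=T -> ctr[2]=2
Ev 2: PC=1 idx=1 pred=N actual=T -> ctr[1]=2
Ev 3: PC=1 idx=1 pred=T actual=N -> ctr[1]=1
Ev 4: PC=5 idx=2 pred=T actual=N -> ctr[2]=1
Ev 5: PC=1 idx=1 pred=N actual=T -> ctr[1]=2
Ev 6: PC=5 idx=2 pred=N actual=T -> ctr[2]=2
Ev 7: PC=1 idx=1 pred=T actual=N -> ctr[1]=1
Ev 8: PC=5 idx=2 pred=T actual=N -> ctr[2]=1
Ev 9: PC=1 idx=1 pred=N actual=T -> ctr[1]=2
Ev 10: PC=5 idx=2 pred=N actual=T -> ctr[2]=2

Answer: 1 2 2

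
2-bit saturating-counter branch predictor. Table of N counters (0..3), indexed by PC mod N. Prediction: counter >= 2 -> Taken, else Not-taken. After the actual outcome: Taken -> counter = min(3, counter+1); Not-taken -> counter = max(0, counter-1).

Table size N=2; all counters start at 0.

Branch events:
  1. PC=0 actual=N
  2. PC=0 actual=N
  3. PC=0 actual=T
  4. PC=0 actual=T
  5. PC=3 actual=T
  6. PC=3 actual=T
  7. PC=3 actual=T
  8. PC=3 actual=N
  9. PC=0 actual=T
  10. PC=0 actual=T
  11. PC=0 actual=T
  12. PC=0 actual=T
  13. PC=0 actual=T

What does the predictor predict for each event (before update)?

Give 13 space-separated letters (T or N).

Answer: N N N N N N T T T T T T T

Derivation:
Ev 1: PC=0 idx=0 pred=N actual=N -> ctr[0]=0
Ev 2: PC=0 idx=0 pred=N actual=N -> ctr[0]=0
Ev 3: PC=0 idx=0 pred=N actual=T -> ctr[0]=1
Ev 4: PC=0 idx=0 pred=N actual=T -> ctr[0]=2
Ev 5: PC=3 idx=1 pred=N actual=T -> ctr[1]=1
Ev 6: PC=3 idx=1 pred=N actual=T -> ctr[1]=2
Ev 7: PC=3 idx=1 pred=T actual=T -> ctr[1]=3
Ev 8: PC=3 idx=1 pred=T actual=N -> ctr[1]=2
Ev 9: PC=0 idx=0 pred=T actual=T -> ctr[0]=3
Ev 10: PC=0 idx=0 pred=T actual=T -> ctr[0]=3
Ev 11: PC=0 idx=0 pred=T actual=T -> ctr[0]=3
Ev 12: PC=0 idx=0 pred=T actual=T -> ctr[0]=3
Ev 13: PC=0 idx=0 pred=T actual=T -> ctr[0]=3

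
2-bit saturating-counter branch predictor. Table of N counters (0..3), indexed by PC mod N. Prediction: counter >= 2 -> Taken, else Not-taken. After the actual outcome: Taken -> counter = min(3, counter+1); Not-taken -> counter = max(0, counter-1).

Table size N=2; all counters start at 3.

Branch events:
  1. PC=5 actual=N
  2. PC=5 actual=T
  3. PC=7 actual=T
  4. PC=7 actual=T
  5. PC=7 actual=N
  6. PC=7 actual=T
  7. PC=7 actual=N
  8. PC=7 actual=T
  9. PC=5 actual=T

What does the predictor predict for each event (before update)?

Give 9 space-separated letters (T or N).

Ev 1: PC=5 idx=1 pred=T actual=N -> ctr[1]=2
Ev 2: PC=5 idx=1 pred=T actual=T -> ctr[1]=3
Ev 3: PC=7 idx=1 pred=T actual=T -> ctr[1]=3
Ev 4: PC=7 idx=1 pred=T actual=T -> ctr[1]=3
Ev 5: PC=7 idx=1 pred=T actual=N -> ctr[1]=2
Ev 6: PC=7 idx=1 pred=T actual=T -> ctr[1]=3
Ev 7: PC=7 idx=1 pred=T actual=N -> ctr[1]=2
Ev 8: PC=7 idx=1 pred=T actual=T -> ctr[1]=3
Ev 9: PC=5 idx=1 pred=T actual=T -> ctr[1]=3

Answer: T T T T T T T T T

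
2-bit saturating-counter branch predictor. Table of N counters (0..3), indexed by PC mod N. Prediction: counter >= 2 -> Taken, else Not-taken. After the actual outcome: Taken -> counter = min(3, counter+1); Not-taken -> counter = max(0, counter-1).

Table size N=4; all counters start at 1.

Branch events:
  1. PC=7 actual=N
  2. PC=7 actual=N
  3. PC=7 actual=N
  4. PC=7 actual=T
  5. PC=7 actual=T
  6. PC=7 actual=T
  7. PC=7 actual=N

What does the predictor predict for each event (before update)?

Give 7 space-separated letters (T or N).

Answer: N N N N N T T

Derivation:
Ev 1: PC=7 idx=3 pred=N actual=N -> ctr[3]=0
Ev 2: PC=7 idx=3 pred=N actual=N -> ctr[3]=0
Ev 3: PC=7 idx=3 pred=N actual=N -> ctr[3]=0
Ev 4: PC=7 idx=3 pred=N actual=T -> ctr[3]=1
Ev 5: PC=7 idx=3 pred=N actual=T -> ctr[3]=2
Ev 6: PC=7 idx=3 pred=T actual=T -> ctr[3]=3
Ev 7: PC=7 idx=3 pred=T actual=N -> ctr[3]=2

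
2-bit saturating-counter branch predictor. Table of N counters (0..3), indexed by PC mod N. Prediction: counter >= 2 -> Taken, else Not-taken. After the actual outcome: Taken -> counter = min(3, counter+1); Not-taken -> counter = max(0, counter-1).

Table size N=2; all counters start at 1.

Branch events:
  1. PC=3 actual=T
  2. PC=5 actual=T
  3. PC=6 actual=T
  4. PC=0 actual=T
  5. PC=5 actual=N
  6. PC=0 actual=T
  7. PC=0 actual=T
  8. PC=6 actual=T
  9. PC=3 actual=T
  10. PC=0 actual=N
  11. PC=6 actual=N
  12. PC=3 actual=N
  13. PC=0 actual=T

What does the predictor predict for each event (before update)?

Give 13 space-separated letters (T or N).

Ev 1: PC=3 idx=1 pred=N actual=T -> ctr[1]=2
Ev 2: PC=5 idx=1 pred=T actual=T -> ctr[1]=3
Ev 3: PC=6 idx=0 pred=N actual=T -> ctr[0]=2
Ev 4: PC=0 idx=0 pred=T actual=T -> ctr[0]=3
Ev 5: PC=5 idx=1 pred=T actual=N -> ctr[1]=2
Ev 6: PC=0 idx=0 pred=T actual=T -> ctr[0]=3
Ev 7: PC=0 idx=0 pred=T actual=T -> ctr[0]=3
Ev 8: PC=6 idx=0 pred=T actual=T -> ctr[0]=3
Ev 9: PC=3 idx=1 pred=T actual=T -> ctr[1]=3
Ev 10: PC=0 idx=0 pred=T actual=N -> ctr[0]=2
Ev 11: PC=6 idx=0 pred=T actual=N -> ctr[0]=1
Ev 12: PC=3 idx=1 pred=T actual=N -> ctr[1]=2
Ev 13: PC=0 idx=0 pred=N actual=T -> ctr[0]=2

Answer: N T N T T T T T T T T T N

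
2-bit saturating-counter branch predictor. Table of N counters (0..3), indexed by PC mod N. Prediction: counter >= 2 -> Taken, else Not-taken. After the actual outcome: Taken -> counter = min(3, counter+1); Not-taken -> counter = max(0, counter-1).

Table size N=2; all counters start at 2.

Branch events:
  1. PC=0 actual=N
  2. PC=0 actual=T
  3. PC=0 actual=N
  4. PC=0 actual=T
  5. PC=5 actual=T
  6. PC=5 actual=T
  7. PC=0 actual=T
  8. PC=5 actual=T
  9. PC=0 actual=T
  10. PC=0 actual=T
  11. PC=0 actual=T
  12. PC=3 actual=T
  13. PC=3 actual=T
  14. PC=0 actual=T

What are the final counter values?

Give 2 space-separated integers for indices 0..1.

Answer: 3 3

Derivation:
Ev 1: PC=0 idx=0 pred=T actual=N -> ctr[0]=1
Ev 2: PC=0 idx=0 pred=N actual=T -> ctr[0]=2
Ev 3: PC=0 idx=0 pred=T actual=N -> ctr[0]=1
Ev 4: PC=0 idx=0 pred=N actual=T -> ctr[0]=2
Ev 5: PC=5 idx=1 pred=T actual=T -> ctr[1]=3
Ev 6: PC=5 idx=1 pred=T actual=T -> ctr[1]=3
Ev 7: PC=0 idx=0 pred=T actual=T -> ctr[0]=3
Ev 8: PC=5 idx=1 pred=T actual=T -> ctr[1]=3
Ev 9: PC=0 idx=0 pred=T actual=T -> ctr[0]=3
Ev 10: PC=0 idx=0 pred=T actual=T -> ctr[0]=3
Ev 11: PC=0 idx=0 pred=T actual=T -> ctr[0]=3
Ev 12: PC=3 idx=1 pred=T actual=T -> ctr[1]=3
Ev 13: PC=3 idx=1 pred=T actual=T -> ctr[1]=3
Ev 14: PC=0 idx=0 pred=T actual=T -> ctr[0]=3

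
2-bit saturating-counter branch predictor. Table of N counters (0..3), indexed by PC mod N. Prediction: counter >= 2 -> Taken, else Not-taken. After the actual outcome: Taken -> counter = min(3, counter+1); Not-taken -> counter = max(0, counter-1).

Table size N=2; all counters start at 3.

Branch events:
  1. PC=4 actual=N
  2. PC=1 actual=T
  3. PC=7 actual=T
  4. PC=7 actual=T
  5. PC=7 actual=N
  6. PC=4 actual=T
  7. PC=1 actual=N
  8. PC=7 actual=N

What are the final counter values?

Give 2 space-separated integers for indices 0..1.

Answer: 3 0

Derivation:
Ev 1: PC=4 idx=0 pred=T actual=N -> ctr[0]=2
Ev 2: PC=1 idx=1 pred=T actual=T -> ctr[1]=3
Ev 3: PC=7 idx=1 pred=T actual=T -> ctr[1]=3
Ev 4: PC=7 idx=1 pred=T actual=T -> ctr[1]=3
Ev 5: PC=7 idx=1 pred=T actual=N -> ctr[1]=2
Ev 6: PC=4 idx=0 pred=T actual=T -> ctr[0]=3
Ev 7: PC=1 idx=1 pred=T actual=N -> ctr[1]=1
Ev 8: PC=7 idx=1 pred=N actual=N -> ctr[1]=0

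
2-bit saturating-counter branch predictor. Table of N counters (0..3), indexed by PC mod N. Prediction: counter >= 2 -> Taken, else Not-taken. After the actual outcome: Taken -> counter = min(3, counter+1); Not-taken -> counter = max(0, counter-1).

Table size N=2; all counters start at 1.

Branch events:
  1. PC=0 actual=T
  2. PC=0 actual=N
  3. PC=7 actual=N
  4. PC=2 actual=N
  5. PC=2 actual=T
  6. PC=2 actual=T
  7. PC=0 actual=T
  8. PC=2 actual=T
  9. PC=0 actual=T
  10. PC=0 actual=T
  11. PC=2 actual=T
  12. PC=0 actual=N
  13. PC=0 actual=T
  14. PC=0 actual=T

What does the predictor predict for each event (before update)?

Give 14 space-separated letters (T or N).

Ev 1: PC=0 idx=0 pred=N actual=T -> ctr[0]=2
Ev 2: PC=0 idx=0 pred=T actual=N -> ctr[0]=1
Ev 3: PC=7 idx=1 pred=N actual=N -> ctr[1]=0
Ev 4: PC=2 idx=0 pred=N actual=N -> ctr[0]=0
Ev 5: PC=2 idx=0 pred=N actual=T -> ctr[0]=1
Ev 6: PC=2 idx=0 pred=N actual=T -> ctr[0]=2
Ev 7: PC=0 idx=0 pred=T actual=T -> ctr[0]=3
Ev 8: PC=2 idx=0 pred=T actual=T -> ctr[0]=3
Ev 9: PC=0 idx=0 pred=T actual=T -> ctr[0]=3
Ev 10: PC=0 idx=0 pred=T actual=T -> ctr[0]=3
Ev 11: PC=2 idx=0 pred=T actual=T -> ctr[0]=3
Ev 12: PC=0 idx=0 pred=T actual=N -> ctr[0]=2
Ev 13: PC=0 idx=0 pred=T actual=T -> ctr[0]=3
Ev 14: PC=0 idx=0 pred=T actual=T -> ctr[0]=3

Answer: N T N N N N T T T T T T T T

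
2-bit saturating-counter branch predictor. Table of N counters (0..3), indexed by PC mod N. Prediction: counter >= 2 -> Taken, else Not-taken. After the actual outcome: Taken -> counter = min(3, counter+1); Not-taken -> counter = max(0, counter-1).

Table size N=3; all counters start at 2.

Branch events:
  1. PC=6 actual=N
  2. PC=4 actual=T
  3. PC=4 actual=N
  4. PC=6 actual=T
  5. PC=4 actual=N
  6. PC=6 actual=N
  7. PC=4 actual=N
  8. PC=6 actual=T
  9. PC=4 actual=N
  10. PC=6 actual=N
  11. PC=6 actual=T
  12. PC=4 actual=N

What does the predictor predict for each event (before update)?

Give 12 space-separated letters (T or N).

Ev 1: PC=6 idx=0 pred=T actual=N -> ctr[0]=1
Ev 2: PC=4 idx=1 pred=T actual=T -> ctr[1]=3
Ev 3: PC=4 idx=1 pred=T actual=N -> ctr[1]=2
Ev 4: PC=6 idx=0 pred=N actual=T -> ctr[0]=2
Ev 5: PC=4 idx=1 pred=T actual=N -> ctr[1]=1
Ev 6: PC=6 idx=0 pred=T actual=N -> ctr[0]=1
Ev 7: PC=4 idx=1 pred=N actual=N -> ctr[1]=0
Ev 8: PC=6 idx=0 pred=N actual=T -> ctr[0]=2
Ev 9: PC=4 idx=1 pred=N actual=N -> ctr[1]=0
Ev 10: PC=6 idx=0 pred=T actual=N -> ctr[0]=1
Ev 11: PC=6 idx=0 pred=N actual=T -> ctr[0]=2
Ev 12: PC=4 idx=1 pred=N actual=N -> ctr[1]=0

Answer: T T T N T T N N N T N N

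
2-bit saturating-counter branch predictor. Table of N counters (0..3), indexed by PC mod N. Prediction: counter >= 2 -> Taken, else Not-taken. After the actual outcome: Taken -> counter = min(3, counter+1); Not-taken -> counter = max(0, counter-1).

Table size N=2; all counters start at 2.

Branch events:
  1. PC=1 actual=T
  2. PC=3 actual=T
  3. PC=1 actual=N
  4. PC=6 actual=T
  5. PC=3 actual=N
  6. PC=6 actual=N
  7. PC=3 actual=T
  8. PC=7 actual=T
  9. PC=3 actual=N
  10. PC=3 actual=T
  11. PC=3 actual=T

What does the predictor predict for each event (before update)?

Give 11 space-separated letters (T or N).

Answer: T T T T T T N T T T T

Derivation:
Ev 1: PC=1 idx=1 pred=T actual=T -> ctr[1]=3
Ev 2: PC=3 idx=1 pred=T actual=T -> ctr[1]=3
Ev 3: PC=1 idx=1 pred=T actual=N -> ctr[1]=2
Ev 4: PC=6 idx=0 pred=T actual=T -> ctr[0]=3
Ev 5: PC=3 idx=1 pred=T actual=N -> ctr[1]=1
Ev 6: PC=6 idx=0 pred=T actual=N -> ctr[0]=2
Ev 7: PC=3 idx=1 pred=N actual=T -> ctr[1]=2
Ev 8: PC=7 idx=1 pred=T actual=T -> ctr[1]=3
Ev 9: PC=3 idx=1 pred=T actual=N -> ctr[1]=2
Ev 10: PC=3 idx=1 pred=T actual=T -> ctr[1]=3
Ev 11: PC=3 idx=1 pred=T actual=T -> ctr[1]=3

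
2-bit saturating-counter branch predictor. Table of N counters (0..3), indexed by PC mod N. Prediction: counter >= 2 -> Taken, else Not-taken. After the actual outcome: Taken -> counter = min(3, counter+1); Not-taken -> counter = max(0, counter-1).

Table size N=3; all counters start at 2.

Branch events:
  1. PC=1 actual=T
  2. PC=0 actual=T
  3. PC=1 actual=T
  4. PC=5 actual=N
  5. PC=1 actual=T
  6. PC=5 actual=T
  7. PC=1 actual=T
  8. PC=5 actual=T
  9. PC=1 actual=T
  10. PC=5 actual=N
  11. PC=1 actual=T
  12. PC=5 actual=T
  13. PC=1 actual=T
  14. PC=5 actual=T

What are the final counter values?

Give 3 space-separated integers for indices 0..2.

Answer: 3 3 3

Derivation:
Ev 1: PC=1 idx=1 pred=T actual=T -> ctr[1]=3
Ev 2: PC=0 idx=0 pred=T actual=T -> ctr[0]=3
Ev 3: PC=1 idx=1 pred=T actual=T -> ctr[1]=3
Ev 4: PC=5 idx=2 pred=T actual=N -> ctr[2]=1
Ev 5: PC=1 idx=1 pred=T actual=T -> ctr[1]=3
Ev 6: PC=5 idx=2 pred=N actual=T -> ctr[2]=2
Ev 7: PC=1 idx=1 pred=T actual=T -> ctr[1]=3
Ev 8: PC=5 idx=2 pred=T actual=T -> ctr[2]=3
Ev 9: PC=1 idx=1 pred=T actual=T -> ctr[1]=3
Ev 10: PC=5 idx=2 pred=T actual=N -> ctr[2]=2
Ev 11: PC=1 idx=1 pred=T actual=T -> ctr[1]=3
Ev 12: PC=5 idx=2 pred=T actual=T -> ctr[2]=3
Ev 13: PC=1 idx=1 pred=T actual=T -> ctr[1]=3
Ev 14: PC=5 idx=2 pred=T actual=T -> ctr[2]=3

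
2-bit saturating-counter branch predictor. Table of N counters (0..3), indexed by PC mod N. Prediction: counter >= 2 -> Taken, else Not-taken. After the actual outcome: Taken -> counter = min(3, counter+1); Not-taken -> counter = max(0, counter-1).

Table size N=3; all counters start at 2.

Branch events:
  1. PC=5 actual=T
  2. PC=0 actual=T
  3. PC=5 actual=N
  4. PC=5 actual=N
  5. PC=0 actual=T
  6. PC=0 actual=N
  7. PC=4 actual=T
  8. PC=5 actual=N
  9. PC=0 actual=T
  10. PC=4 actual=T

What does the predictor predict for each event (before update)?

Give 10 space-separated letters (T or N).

Ev 1: PC=5 idx=2 pred=T actual=T -> ctr[2]=3
Ev 2: PC=0 idx=0 pred=T actual=T -> ctr[0]=3
Ev 3: PC=5 idx=2 pred=T actual=N -> ctr[2]=2
Ev 4: PC=5 idx=2 pred=T actual=N -> ctr[2]=1
Ev 5: PC=0 idx=0 pred=T actual=T -> ctr[0]=3
Ev 6: PC=0 idx=0 pred=T actual=N -> ctr[0]=2
Ev 7: PC=4 idx=1 pred=T actual=T -> ctr[1]=3
Ev 8: PC=5 idx=2 pred=N actual=N -> ctr[2]=0
Ev 9: PC=0 idx=0 pred=T actual=T -> ctr[0]=3
Ev 10: PC=4 idx=1 pred=T actual=T -> ctr[1]=3

Answer: T T T T T T T N T T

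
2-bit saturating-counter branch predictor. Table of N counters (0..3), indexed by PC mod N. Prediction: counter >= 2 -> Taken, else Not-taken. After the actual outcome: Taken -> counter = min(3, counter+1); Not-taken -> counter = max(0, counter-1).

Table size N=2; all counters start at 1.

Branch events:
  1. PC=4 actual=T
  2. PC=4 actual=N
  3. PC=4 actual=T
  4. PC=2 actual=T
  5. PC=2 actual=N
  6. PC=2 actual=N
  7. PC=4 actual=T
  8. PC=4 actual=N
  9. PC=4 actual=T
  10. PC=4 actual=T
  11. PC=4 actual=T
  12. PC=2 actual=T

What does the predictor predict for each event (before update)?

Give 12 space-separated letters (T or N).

Ev 1: PC=4 idx=0 pred=N actual=T -> ctr[0]=2
Ev 2: PC=4 idx=0 pred=T actual=N -> ctr[0]=1
Ev 3: PC=4 idx=0 pred=N actual=T -> ctr[0]=2
Ev 4: PC=2 idx=0 pred=T actual=T -> ctr[0]=3
Ev 5: PC=2 idx=0 pred=T actual=N -> ctr[0]=2
Ev 6: PC=2 idx=0 pred=T actual=N -> ctr[0]=1
Ev 7: PC=4 idx=0 pred=N actual=T -> ctr[0]=2
Ev 8: PC=4 idx=0 pred=T actual=N -> ctr[0]=1
Ev 9: PC=4 idx=0 pred=N actual=T -> ctr[0]=2
Ev 10: PC=4 idx=0 pred=T actual=T -> ctr[0]=3
Ev 11: PC=4 idx=0 pred=T actual=T -> ctr[0]=3
Ev 12: PC=2 idx=0 pred=T actual=T -> ctr[0]=3

Answer: N T N T T T N T N T T T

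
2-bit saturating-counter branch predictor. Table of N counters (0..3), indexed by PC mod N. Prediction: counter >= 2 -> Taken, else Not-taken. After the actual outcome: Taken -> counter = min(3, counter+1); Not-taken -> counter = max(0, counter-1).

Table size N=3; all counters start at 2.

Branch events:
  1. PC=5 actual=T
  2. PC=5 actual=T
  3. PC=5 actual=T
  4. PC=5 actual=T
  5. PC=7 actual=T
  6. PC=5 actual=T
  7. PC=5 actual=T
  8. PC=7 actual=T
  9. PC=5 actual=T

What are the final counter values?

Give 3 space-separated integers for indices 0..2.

Ev 1: PC=5 idx=2 pred=T actual=T -> ctr[2]=3
Ev 2: PC=5 idx=2 pred=T actual=T -> ctr[2]=3
Ev 3: PC=5 idx=2 pred=T actual=T -> ctr[2]=3
Ev 4: PC=5 idx=2 pred=T actual=T -> ctr[2]=3
Ev 5: PC=7 idx=1 pred=T actual=T -> ctr[1]=3
Ev 6: PC=5 idx=2 pred=T actual=T -> ctr[2]=3
Ev 7: PC=5 idx=2 pred=T actual=T -> ctr[2]=3
Ev 8: PC=7 idx=1 pred=T actual=T -> ctr[1]=3
Ev 9: PC=5 idx=2 pred=T actual=T -> ctr[2]=3

Answer: 2 3 3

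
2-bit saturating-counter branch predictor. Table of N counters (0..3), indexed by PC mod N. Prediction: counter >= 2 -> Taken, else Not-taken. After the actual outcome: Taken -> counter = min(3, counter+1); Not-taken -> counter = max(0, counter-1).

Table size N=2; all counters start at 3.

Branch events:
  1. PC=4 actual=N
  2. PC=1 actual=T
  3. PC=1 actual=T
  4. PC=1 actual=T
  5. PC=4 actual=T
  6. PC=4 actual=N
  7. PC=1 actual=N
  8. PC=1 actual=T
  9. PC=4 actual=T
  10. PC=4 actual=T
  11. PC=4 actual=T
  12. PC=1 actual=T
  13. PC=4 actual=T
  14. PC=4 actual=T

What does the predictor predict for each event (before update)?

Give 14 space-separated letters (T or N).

Answer: T T T T T T T T T T T T T T

Derivation:
Ev 1: PC=4 idx=0 pred=T actual=N -> ctr[0]=2
Ev 2: PC=1 idx=1 pred=T actual=T -> ctr[1]=3
Ev 3: PC=1 idx=1 pred=T actual=T -> ctr[1]=3
Ev 4: PC=1 idx=1 pred=T actual=T -> ctr[1]=3
Ev 5: PC=4 idx=0 pred=T actual=T -> ctr[0]=3
Ev 6: PC=4 idx=0 pred=T actual=N -> ctr[0]=2
Ev 7: PC=1 idx=1 pred=T actual=N -> ctr[1]=2
Ev 8: PC=1 idx=1 pred=T actual=T -> ctr[1]=3
Ev 9: PC=4 idx=0 pred=T actual=T -> ctr[0]=3
Ev 10: PC=4 idx=0 pred=T actual=T -> ctr[0]=3
Ev 11: PC=4 idx=0 pred=T actual=T -> ctr[0]=3
Ev 12: PC=1 idx=1 pred=T actual=T -> ctr[1]=3
Ev 13: PC=4 idx=0 pred=T actual=T -> ctr[0]=3
Ev 14: PC=4 idx=0 pred=T actual=T -> ctr[0]=3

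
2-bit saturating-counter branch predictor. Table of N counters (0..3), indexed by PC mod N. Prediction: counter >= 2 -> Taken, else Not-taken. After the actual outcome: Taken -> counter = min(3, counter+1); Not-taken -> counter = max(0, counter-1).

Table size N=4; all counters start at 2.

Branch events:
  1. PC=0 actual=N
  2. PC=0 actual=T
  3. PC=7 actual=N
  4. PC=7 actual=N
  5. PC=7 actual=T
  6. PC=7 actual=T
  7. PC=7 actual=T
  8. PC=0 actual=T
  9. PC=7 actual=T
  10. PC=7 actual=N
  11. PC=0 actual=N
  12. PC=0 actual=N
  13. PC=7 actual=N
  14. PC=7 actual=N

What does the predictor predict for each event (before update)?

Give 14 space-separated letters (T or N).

Answer: T N T N N N T T T T T T T N

Derivation:
Ev 1: PC=0 idx=0 pred=T actual=N -> ctr[0]=1
Ev 2: PC=0 idx=0 pred=N actual=T -> ctr[0]=2
Ev 3: PC=7 idx=3 pred=T actual=N -> ctr[3]=1
Ev 4: PC=7 idx=3 pred=N actual=N -> ctr[3]=0
Ev 5: PC=7 idx=3 pred=N actual=T -> ctr[3]=1
Ev 6: PC=7 idx=3 pred=N actual=T -> ctr[3]=2
Ev 7: PC=7 idx=3 pred=T actual=T -> ctr[3]=3
Ev 8: PC=0 idx=0 pred=T actual=T -> ctr[0]=3
Ev 9: PC=7 idx=3 pred=T actual=T -> ctr[3]=3
Ev 10: PC=7 idx=3 pred=T actual=N -> ctr[3]=2
Ev 11: PC=0 idx=0 pred=T actual=N -> ctr[0]=2
Ev 12: PC=0 idx=0 pred=T actual=N -> ctr[0]=1
Ev 13: PC=7 idx=3 pred=T actual=N -> ctr[3]=1
Ev 14: PC=7 idx=3 pred=N actual=N -> ctr[3]=0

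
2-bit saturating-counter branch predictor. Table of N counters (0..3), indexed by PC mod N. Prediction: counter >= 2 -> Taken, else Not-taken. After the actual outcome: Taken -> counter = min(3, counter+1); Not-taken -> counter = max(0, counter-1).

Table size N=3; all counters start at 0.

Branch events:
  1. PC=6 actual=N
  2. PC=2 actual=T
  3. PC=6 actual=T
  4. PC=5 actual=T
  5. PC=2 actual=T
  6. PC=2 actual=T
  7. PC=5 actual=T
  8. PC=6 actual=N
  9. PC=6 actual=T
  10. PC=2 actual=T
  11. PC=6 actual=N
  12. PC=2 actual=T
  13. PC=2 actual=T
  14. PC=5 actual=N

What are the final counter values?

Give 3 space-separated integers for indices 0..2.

Ev 1: PC=6 idx=0 pred=N actual=N -> ctr[0]=0
Ev 2: PC=2 idx=2 pred=N actual=T -> ctr[2]=1
Ev 3: PC=6 idx=0 pred=N actual=T -> ctr[0]=1
Ev 4: PC=5 idx=2 pred=N actual=T -> ctr[2]=2
Ev 5: PC=2 idx=2 pred=T actual=T -> ctr[2]=3
Ev 6: PC=2 idx=2 pred=T actual=T -> ctr[2]=3
Ev 7: PC=5 idx=2 pred=T actual=T -> ctr[2]=3
Ev 8: PC=6 idx=0 pred=N actual=N -> ctr[0]=0
Ev 9: PC=6 idx=0 pred=N actual=T -> ctr[0]=1
Ev 10: PC=2 idx=2 pred=T actual=T -> ctr[2]=3
Ev 11: PC=6 idx=0 pred=N actual=N -> ctr[0]=0
Ev 12: PC=2 idx=2 pred=T actual=T -> ctr[2]=3
Ev 13: PC=2 idx=2 pred=T actual=T -> ctr[2]=3
Ev 14: PC=5 idx=2 pred=T actual=N -> ctr[2]=2

Answer: 0 0 2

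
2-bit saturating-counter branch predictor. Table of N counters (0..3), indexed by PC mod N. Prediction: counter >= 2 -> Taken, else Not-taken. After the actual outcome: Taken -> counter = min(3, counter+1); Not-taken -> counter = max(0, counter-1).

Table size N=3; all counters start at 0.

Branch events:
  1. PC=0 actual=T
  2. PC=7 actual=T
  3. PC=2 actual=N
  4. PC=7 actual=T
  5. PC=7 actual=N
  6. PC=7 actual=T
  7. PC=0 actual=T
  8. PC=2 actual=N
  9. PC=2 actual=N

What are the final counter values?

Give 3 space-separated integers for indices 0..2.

Answer: 2 2 0

Derivation:
Ev 1: PC=0 idx=0 pred=N actual=T -> ctr[0]=1
Ev 2: PC=7 idx=1 pred=N actual=T -> ctr[1]=1
Ev 3: PC=2 idx=2 pred=N actual=N -> ctr[2]=0
Ev 4: PC=7 idx=1 pred=N actual=T -> ctr[1]=2
Ev 5: PC=7 idx=1 pred=T actual=N -> ctr[1]=1
Ev 6: PC=7 idx=1 pred=N actual=T -> ctr[1]=2
Ev 7: PC=0 idx=0 pred=N actual=T -> ctr[0]=2
Ev 8: PC=2 idx=2 pred=N actual=N -> ctr[2]=0
Ev 9: PC=2 idx=2 pred=N actual=N -> ctr[2]=0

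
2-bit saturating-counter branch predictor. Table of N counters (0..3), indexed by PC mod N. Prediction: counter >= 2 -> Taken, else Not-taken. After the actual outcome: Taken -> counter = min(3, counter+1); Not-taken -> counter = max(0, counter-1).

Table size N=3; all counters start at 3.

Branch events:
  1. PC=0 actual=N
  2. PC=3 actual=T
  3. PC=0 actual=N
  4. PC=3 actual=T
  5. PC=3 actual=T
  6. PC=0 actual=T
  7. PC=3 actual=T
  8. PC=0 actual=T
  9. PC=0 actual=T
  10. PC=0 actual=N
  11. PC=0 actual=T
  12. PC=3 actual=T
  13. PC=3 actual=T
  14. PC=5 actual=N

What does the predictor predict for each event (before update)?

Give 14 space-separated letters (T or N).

Answer: T T T T T T T T T T T T T T

Derivation:
Ev 1: PC=0 idx=0 pred=T actual=N -> ctr[0]=2
Ev 2: PC=3 idx=0 pred=T actual=T -> ctr[0]=3
Ev 3: PC=0 idx=0 pred=T actual=N -> ctr[0]=2
Ev 4: PC=3 idx=0 pred=T actual=T -> ctr[0]=3
Ev 5: PC=3 idx=0 pred=T actual=T -> ctr[0]=3
Ev 6: PC=0 idx=0 pred=T actual=T -> ctr[0]=3
Ev 7: PC=3 idx=0 pred=T actual=T -> ctr[0]=3
Ev 8: PC=0 idx=0 pred=T actual=T -> ctr[0]=3
Ev 9: PC=0 idx=0 pred=T actual=T -> ctr[0]=3
Ev 10: PC=0 idx=0 pred=T actual=N -> ctr[0]=2
Ev 11: PC=0 idx=0 pred=T actual=T -> ctr[0]=3
Ev 12: PC=3 idx=0 pred=T actual=T -> ctr[0]=3
Ev 13: PC=3 idx=0 pred=T actual=T -> ctr[0]=3
Ev 14: PC=5 idx=2 pred=T actual=N -> ctr[2]=2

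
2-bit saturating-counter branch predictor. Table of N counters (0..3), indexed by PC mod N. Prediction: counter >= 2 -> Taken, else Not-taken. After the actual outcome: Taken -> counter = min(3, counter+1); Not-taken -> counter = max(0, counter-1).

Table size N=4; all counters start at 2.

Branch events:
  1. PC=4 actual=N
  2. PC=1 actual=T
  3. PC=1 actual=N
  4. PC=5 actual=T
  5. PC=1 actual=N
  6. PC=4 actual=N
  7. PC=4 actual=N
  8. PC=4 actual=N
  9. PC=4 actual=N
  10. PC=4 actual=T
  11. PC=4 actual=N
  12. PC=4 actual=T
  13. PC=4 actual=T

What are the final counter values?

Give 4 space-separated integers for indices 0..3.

Ev 1: PC=4 idx=0 pred=T actual=N -> ctr[0]=1
Ev 2: PC=1 idx=1 pred=T actual=T -> ctr[1]=3
Ev 3: PC=1 idx=1 pred=T actual=N -> ctr[1]=2
Ev 4: PC=5 idx=1 pred=T actual=T -> ctr[1]=3
Ev 5: PC=1 idx=1 pred=T actual=N -> ctr[1]=2
Ev 6: PC=4 idx=0 pred=N actual=N -> ctr[0]=0
Ev 7: PC=4 idx=0 pred=N actual=N -> ctr[0]=0
Ev 8: PC=4 idx=0 pred=N actual=N -> ctr[0]=0
Ev 9: PC=4 idx=0 pred=N actual=N -> ctr[0]=0
Ev 10: PC=4 idx=0 pred=N actual=T -> ctr[0]=1
Ev 11: PC=4 idx=0 pred=N actual=N -> ctr[0]=0
Ev 12: PC=4 idx=0 pred=N actual=T -> ctr[0]=1
Ev 13: PC=4 idx=0 pred=N actual=T -> ctr[0]=2

Answer: 2 2 2 2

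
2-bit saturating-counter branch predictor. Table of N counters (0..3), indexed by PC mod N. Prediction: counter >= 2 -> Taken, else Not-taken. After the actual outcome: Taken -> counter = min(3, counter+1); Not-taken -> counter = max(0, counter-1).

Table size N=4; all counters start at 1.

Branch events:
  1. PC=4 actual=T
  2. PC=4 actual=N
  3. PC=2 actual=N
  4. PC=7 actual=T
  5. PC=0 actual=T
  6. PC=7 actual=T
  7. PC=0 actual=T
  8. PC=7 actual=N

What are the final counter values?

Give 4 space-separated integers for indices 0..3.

Answer: 3 1 0 2

Derivation:
Ev 1: PC=4 idx=0 pred=N actual=T -> ctr[0]=2
Ev 2: PC=4 idx=0 pred=T actual=N -> ctr[0]=1
Ev 3: PC=2 idx=2 pred=N actual=N -> ctr[2]=0
Ev 4: PC=7 idx=3 pred=N actual=T -> ctr[3]=2
Ev 5: PC=0 idx=0 pred=N actual=T -> ctr[0]=2
Ev 6: PC=7 idx=3 pred=T actual=T -> ctr[3]=3
Ev 7: PC=0 idx=0 pred=T actual=T -> ctr[0]=3
Ev 8: PC=7 idx=3 pred=T actual=N -> ctr[3]=2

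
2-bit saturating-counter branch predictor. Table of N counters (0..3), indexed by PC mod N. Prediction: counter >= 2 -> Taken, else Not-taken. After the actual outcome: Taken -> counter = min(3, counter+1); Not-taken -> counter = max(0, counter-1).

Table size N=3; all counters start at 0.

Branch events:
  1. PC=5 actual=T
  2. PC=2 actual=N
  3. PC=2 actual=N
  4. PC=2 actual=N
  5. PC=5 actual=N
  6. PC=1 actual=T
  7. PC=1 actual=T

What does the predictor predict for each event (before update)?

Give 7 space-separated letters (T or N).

Ev 1: PC=5 idx=2 pred=N actual=T -> ctr[2]=1
Ev 2: PC=2 idx=2 pred=N actual=N -> ctr[2]=0
Ev 3: PC=2 idx=2 pred=N actual=N -> ctr[2]=0
Ev 4: PC=2 idx=2 pred=N actual=N -> ctr[2]=0
Ev 5: PC=5 idx=2 pred=N actual=N -> ctr[2]=0
Ev 6: PC=1 idx=1 pred=N actual=T -> ctr[1]=1
Ev 7: PC=1 idx=1 pred=N actual=T -> ctr[1]=2

Answer: N N N N N N N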